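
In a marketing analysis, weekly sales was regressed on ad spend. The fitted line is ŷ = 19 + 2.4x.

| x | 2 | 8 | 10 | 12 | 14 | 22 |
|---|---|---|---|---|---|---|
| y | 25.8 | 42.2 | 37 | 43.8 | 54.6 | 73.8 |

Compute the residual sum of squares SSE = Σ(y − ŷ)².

SSE = 80

x=2: ŷ = 19 + 2.4·2 = 23.8; e = 25.8 − 23.8 = 2
x=8: ŷ = 19 + 2.4·8 = 38.2; e = 42.2 − 38.2 = 4
x=10: ŷ = 19 + 2.4·10 = 43; e = 37 − 43 = -6
x=12: ŷ = 19 + 2.4·12 = 47.8; e = 43.8 − 47.8 = -4
x=14: ŷ = 19 + 2.4·14 = 52.6; e = 54.6 − 52.6 = 2
x=22: ŷ = 19 + 2.4·22 = 71.8; e = 73.8 − 71.8 = 2
SSE = 4 + 16 + 36 + 16 + 4 + 4 = 80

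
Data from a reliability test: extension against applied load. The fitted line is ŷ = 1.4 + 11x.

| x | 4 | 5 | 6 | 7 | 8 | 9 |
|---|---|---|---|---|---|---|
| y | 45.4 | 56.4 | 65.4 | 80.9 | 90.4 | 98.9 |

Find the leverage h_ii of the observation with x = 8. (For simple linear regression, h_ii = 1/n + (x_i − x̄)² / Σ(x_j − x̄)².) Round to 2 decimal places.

h = 0.30

x̄ = (4 + 5 + 6 + 7 + 8 + 9)/6 = 6.5
Σ(x − x̄)² = 6.25 + 2.25 + 0.25 + 0.25 + 2.25 + 6.25 = 17.5
h = 1/6 + (1.5)²/17.5 = 0.166667 + 0.128571 = 0.30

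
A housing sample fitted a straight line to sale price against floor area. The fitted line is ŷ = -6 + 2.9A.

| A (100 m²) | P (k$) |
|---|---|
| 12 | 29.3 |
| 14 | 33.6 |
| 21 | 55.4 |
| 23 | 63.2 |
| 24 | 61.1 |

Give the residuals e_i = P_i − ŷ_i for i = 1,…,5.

A=12: ŷ = -6 + 2.9·12 = 28.8; e = 29.3 − 28.8 = 0.5
A=14: ŷ = -6 + 2.9·14 = 34.6; e = 33.6 − 34.6 = -1
A=21: ŷ = -6 + 2.9·21 = 54.9; e = 55.4 − 54.9 = 0.5
A=23: ŷ = -6 + 2.9·23 = 60.7; e = 63.2 − 60.7 = 2.5
A=24: ŷ = -6 + 2.9·24 = 63.6; e = 61.1 − 63.6 = -2.5

0.5, -1, 0.5, 2.5, -2.5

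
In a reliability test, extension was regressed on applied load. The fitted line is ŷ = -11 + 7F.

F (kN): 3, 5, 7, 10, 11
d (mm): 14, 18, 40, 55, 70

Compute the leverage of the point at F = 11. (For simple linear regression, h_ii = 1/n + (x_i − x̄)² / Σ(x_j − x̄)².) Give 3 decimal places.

F̄ = (3 + 5 + 7 + 10 + 11)/5 = 7.2
Σ(F − F̄)² = 17.64 + 4.84 + 0.04 + 7.84 + 14.44 = 44.8
h = 1/5 + (3.8)²/44.8 = 0.2 + 0.322321 = 0.522

h = 0.522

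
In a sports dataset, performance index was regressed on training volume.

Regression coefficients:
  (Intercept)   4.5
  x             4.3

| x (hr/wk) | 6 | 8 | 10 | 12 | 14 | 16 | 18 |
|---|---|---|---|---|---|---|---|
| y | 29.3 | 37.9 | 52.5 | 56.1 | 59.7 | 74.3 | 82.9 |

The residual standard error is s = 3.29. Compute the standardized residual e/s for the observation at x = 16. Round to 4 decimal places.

0.3040

ŷ = 4.5 + 4.3·16 = 73.3
e = 74.3 − 73.3 = 1
e/s = 1 / 3.29 = 0.3040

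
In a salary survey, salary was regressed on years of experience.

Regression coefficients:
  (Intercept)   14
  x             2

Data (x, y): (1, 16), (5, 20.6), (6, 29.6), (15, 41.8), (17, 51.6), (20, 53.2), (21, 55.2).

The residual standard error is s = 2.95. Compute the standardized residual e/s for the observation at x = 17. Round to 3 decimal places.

ŷ = 14 + 2·17 = 48
e = 51.6 − 48 = 3.6
e/s = 3.6 / 2.95 = 1.220

1.220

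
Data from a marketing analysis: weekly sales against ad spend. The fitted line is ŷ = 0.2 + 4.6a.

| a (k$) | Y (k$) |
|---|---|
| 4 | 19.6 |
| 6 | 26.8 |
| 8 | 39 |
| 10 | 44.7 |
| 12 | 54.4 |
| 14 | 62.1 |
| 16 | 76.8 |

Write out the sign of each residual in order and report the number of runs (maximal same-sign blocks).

5 runs

a=4: ŷ = 0.2 + 4.6·4 = 18.6; e = 19.6 − 18.6 = 1
a=6: ŷ = 0.2 + 4.6·6 = 27.8; e = 26.8 − 27.8 = -1
a=8: ŷ = 0.2 + 4.6·8 = 37; e = 39 − 37 = 2
a=10: ŷ = 0.2 + 4.6·10 = 46.2; e = 44.7 − 46.2 = -1.5
a=12: ŷ = 0.2 + 4.6·12 = 55.4; e = 54.4 − 55.4 = -1
a=14: ŷ = 0.2 + 4.6·14 = 64.6; e = 62.1 − 64.6 = -2.5
a=16: ŷ = 0.2 + 4.6·16 = 73.8; e = 76.8 − 73.8 = 3
Signs: + − + − − − +
Runs: +×1, −×1, +×1, −×3, +×1 → 5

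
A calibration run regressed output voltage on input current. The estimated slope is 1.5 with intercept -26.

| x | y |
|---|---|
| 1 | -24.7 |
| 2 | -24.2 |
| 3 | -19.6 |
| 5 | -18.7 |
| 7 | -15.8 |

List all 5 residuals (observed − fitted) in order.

x=1: ŷ = -26 + 1.5·1 = -24.5; e = -24.7 − (-24.5) = -0.2
x=2: ŷ = -26 + 1.5·2 = -23; e = -24.2 − (-23) = -1.2
x=3: ŷ = -26 + 1.5·3 = -21.5; e = -19.6 − (-21.5) = 1.9
x=5: ŷ = -26 + 1.5·5 = -18.5; e = -18.7 − (-18.5) = -0.2
x=7: ŷ = -26 + 1.5·7 = -15.5; e = -15.8 − (-15.5) = -0.3

-0.2, -1.2, 1.9, -0.2, -0.3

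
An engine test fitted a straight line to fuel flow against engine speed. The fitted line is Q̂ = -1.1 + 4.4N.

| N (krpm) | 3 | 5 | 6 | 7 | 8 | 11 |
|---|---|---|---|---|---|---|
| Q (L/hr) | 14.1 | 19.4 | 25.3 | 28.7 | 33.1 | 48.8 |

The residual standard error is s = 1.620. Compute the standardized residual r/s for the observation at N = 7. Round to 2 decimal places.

Q̂ = -1.1 + 4.4·7 = 29.7
r = 28.7 − 29.7 = -1
r/s = -1 / 1.620 = -0.62

-0.62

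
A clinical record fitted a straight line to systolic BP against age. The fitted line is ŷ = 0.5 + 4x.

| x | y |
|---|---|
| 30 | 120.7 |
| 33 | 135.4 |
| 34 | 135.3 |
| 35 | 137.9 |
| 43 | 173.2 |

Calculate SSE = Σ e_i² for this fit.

SSE = 17.14

x=30: ŷ = 0.5 + 4·30 = 120.5; e = 120.7 − 120.5 = 0.2
x=33: ŷ = 0.5 + 4·33 = 132.5; e = 135.4 − 132.5 = 2.9
x=34: ŷ = 0.5 + 4·34 = 136.5; e = 135.3 − 136.5 = -1.2
x=35: ŷ = 0.5 + 4·35 = 140.5; e = 137.9 − 140.5 = -2.6
x=43: ŷ = 0.5 + 4·43 = 172.5; e = 173.2 − 172.5 = 0.7
SSE = 0.04 + 8.41 + 1.44 + 6.76 + 0.49 = 17.14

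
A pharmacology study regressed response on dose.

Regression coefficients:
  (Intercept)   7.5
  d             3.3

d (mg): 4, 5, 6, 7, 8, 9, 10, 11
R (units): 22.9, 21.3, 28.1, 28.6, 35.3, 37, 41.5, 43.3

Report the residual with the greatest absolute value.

e = -2.7

d=4: R̂ = 7.5 + 3.3·4 = 20.7; e = 22.9 − 20.7 = 2.2
d=5: R̂ = 7.5 + 3.3·5 = 24; e = 21.3 − 24 = -2.7
d=6: R̂ = 7.5 + 3.3·6 = 27.3; e = 28.1 − 27.3 = 0.8
d=7: R̂ = 7.5 + 3.3·7 = 30.6; e = 28.6 − 30.6 = -2
d=8: R̂ = 7.5 + 3.3·8 = 33.9; e = 35.3 − 33.9 = 1.4
d=9: R̂ = 7.5 + 3.3·9 = 37.2; e = 37 − 37.2 = -0.2
d=10: R̂ = 7.5 + 3.3·10 = 40.5; e = 41.5 − 40.5 = 1
d=11: R̂ = 7.5 + 3.3·11 = 43.8; e = 43.3 − 43.8 = -0.5
Largest |e| is 2.7 at d = 5, residual -2.7.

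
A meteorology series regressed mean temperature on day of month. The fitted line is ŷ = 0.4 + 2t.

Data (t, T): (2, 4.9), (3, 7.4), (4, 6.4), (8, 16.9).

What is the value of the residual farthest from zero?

t=2: ŷ = 0.4 + 2·2 = 4.4; e = 4.9 − 4.4 = 0.5
t=3: ŷ = 0.4 + 2·3 = 6.4; e = 7.4 − 6.4 = 1
t=4: ŷ = 0.4 + 2·4 = 8.4; e = 6.4 − 8.4 = -2
t=8: ŷ = 0.4 + 2·8 = 16.4; e = 16.9 − 16.4 = 0.5
Largest |e| is 2 at t = 4, residual -2.

e = -2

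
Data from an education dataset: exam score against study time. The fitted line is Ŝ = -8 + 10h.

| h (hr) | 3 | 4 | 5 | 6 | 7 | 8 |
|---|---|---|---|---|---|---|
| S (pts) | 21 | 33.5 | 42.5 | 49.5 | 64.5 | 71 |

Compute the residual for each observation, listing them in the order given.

h=3: Ŝ = -8 + 10·3 = 22; r = 21 − 22 = -1
h=4: Ŝ = -8 + 10·4 = 32; r = 33.5 − 32 = 1.5
h=5: Ŝ = -8 + 10·5 = 42; r = 42.5 − 42 = 0.5
h=6: Ŝ = -8 + 10·6 = 52; r = 49.5 − 52 = -2.5
h=7: Ŝ = -8 + 10·7 = 62; r = 64.5 − 62 = 2.5
h=8: Ŝ = -8 + 10·8 = 72; r = 71 − 72 = -1

-1, 1.5, 0.5, -2.5, 2.5, -1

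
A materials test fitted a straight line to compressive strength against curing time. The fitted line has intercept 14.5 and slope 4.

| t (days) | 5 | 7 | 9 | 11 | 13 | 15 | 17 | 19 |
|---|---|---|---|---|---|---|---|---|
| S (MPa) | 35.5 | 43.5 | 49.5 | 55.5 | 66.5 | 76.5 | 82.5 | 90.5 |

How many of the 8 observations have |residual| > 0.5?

5

t=5: Ŝ = 14.5 + 4·5 = 34.5; r = 35.5 − 34.5 = 1
t=7: Ŝ = 14.5 + 4·7 = 42.5; r = 43.5 − 42.5 = 1
t=9: Ŝ = 14.5 + 4·9 = 50.5; r = 49.5 − 50.5 = -1
t=11: Ŝ = 14.5 + 4·11 = 58.5; r = 55.5 − 58.5 = -3
t=13: Ŝ = 14.5 + 4·13 = 66.5; r = 66.5 − 66.5 = 0
t=15: Ŝ = 14.5 + 4·15 = 74.5; r = 76.5 − 74.5 = 2
t=17: Ŝ = 14.5 + 4·17 = 82.5; r = 82.5 − 82.5 = 0
t=19: Ŝ = 14.5 + 4·19 = 90.5; r = 90.5 − 90.5 = 0
|r| > 0.5: t=5 (|r|=1), t=7 (|r|=1), t=9 (|r|=1), t=11 (|r|=3), t=15 (|r|=2) → 5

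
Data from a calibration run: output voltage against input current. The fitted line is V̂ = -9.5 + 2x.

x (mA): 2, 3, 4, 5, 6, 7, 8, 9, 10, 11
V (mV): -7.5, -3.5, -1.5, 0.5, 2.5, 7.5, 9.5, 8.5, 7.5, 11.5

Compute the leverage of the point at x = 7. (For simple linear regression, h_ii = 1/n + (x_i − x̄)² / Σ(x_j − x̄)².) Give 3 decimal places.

h = 0.103

x̄ = (2 + 3 + 4 + 5 + 6 + 7 + 8 + 9 + 10 + 11)/10 = 6.5
Σ(x − x̄)² = 20.25 + 12.25 + 6.25 + 2.25 + 0.25 + 0.25 + 2.25 + 6.25 + 12.25 + 20.25 = 82.5
h = 1/10 + (0.5)²/82.5 = 0.1 + 0.0030303 = 0.103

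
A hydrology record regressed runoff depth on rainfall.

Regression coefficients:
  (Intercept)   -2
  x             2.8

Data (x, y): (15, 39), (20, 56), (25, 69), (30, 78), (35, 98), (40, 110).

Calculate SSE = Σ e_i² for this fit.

x=15: ŷ = -2 + 2.8·15 = 40; e = 39 − 40 = -1
x=20: ŷ = -2 + 2.8·20 = 54; e = 56 − 54 = 2
x=25: ŷ = -2 + 2.8·25 = 68; e = 69 − 68 = 1
x=30: ŷ = -2 + 2.8·30 = 82; e = 78 − 82 = -4
x=35: ŷ = -2 + 2.8·35 = 96; e = 98 − 96 = 2
x=40: ŷ = -2 + 2.8·40 = 110; e = 110 − 110 = 0
SSE = 1 + 4 + 1 + 16 + 4 + 0 = 26

SSE = 26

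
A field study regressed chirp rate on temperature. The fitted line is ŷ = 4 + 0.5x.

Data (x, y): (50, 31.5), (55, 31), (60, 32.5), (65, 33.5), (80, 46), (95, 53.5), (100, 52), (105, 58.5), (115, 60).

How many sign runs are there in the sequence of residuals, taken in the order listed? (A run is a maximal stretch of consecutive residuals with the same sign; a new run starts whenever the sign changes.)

6 runs

x=50: ŷ = 4 + 0.5·50 = 29; r = 31.5 − 29 = 2.5
x=55: ŷ = 4 + 0.5·55 = 31.5; r = 31 − 31.5 = -0.5
x=60: ŷ = 4 + 0.5·60 = 34; r = 32.5 − 34 = -1.5
x=65: ŷ = 4 + 0.5·65 = 36.5; r = 33.5 − 36.5 = -3
x=80: ŷ = 4 + 0.5·80 = 44; r = 46 − 44 = 2
x=95: ŷ = 4 + 0.5·95 = 51.5; r = 53.5 − 51.5 = 2
x=100: ŷ = 4 + 0.5·100 = 54; r = 52 − 54 = -2
x=105: ŷ = 4 + 0.5·105 = 56.5; r = 58.5 − 56.5 = 2
x=115: ŷ = 4 + 0.5·115 = 61.5; r = 60 − 61.5 = -1.5
Signs: + − − − + + − + −
Runs: +×1, −×3, +×2, −×1, +×1, −×1 → 6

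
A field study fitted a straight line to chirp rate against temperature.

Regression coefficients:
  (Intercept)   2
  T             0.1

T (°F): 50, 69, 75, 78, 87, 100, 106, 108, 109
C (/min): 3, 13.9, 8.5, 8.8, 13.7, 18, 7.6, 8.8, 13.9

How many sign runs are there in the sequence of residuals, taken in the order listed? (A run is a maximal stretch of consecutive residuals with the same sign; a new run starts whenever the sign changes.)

T=50: ŷ = 2 + 0.1·50 = 7; e = 3 − 7 = -4
T=69: ŷ = 2 + 0.1·69 = 8.9; e = 13.9 − 8.9 = 5
T=75: ŷ = 2 + 0.1·75 = 9.5; e = 8.5 − 9.5 = -1
T=78: ŷ = 2 + 0.1·78 = 9.8; e = 8.8 − 9.8 = -1
T=87: ŷ = 2 + 0.1·87 = 10.7; e = 13.7 − 10.7 = 3
T=100: ŷ = 2 + 0.1·100 = 12; e = 18 − 12 = 6
T=106: ŷ = 2 + 0.1·106 = 12.6; e = 7.6 − 12.6 = -5
T=108: ŷ = 2 + 0.1·108 = 12.8; e = 8.8 − 12.8 = -4
T=109: ŷ = 2 + 0.1·109 = 12.9; e = 13.9 − 12.9 = 1
Signs: − + − − + + − − +
Runs: −×1, +×1, −×2, +×2, −×2, +×1 → 6

6 runs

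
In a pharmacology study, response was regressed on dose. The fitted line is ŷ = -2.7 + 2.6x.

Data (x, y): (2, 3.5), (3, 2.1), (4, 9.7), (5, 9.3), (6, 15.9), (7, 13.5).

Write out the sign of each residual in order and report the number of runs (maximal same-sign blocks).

x=2: ŷ = -2.7 + 2.6·2 = 2.5; e = 3.5 − 2.5 = 1
x=3: ŷ = -2.7 + 2.6·3 = 5.1; e = 2.1 − 5.1 = -3
x=4: ŷ = -2.7 + 2.6·4 = 7.7; e = 9.7 − 7.7 = 2
x=5: ŷ = -2.7 + 2.6·5 = 10.3; e = 9.3 − 10.3 = -1
x=6: ŷ = -2.7 + 2.6·6 = 12.9; e = 15.9 − 12.9 = 3
x=7: ŷ = -2.7 + 2.6·7 = 15.5; e = 13.5 − 15.5 = -2
Signs: + − + − + −
Runs: +×1, −×1, +×1, −×1, +×1, −×1 → 6

6 runs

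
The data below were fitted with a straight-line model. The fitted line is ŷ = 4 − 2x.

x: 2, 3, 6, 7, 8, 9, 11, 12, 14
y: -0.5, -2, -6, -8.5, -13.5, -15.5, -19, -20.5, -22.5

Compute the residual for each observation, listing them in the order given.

x=2: ŷ = 4 − 2·2 = 0; r = -0.5 − 0 = -0.5
x=3: ŷ = 4 − 2·3 = -2; r = -2 − (-2) = 0
x=6: ŷ = 4 − 2·6 = -8; r = -6 − (-8) = 2
x=7: ŷ = 4 − 2·7 = -10; r = -8.5 − (-10) = 1.5
x=8: ŷ = 4 − 2·8 = -12; r = -13.5 − (-12) = -1.5
x=9: ŷ = 4 − 2·9 = -14; r = -15.5 − (-14) = -1.5
x=11: ŷ = 4 − 2·11 = -18; r = -19 − (-18) = -1
x=12: ŷ = 4 − 2·12 = -20; r = -20.5 − (-20) = -0.5
x=14: ŷ = 4 − 2·14 = -24; r = -22.5 − (-24) = 1.5

-0.5, 0, 2, 1.5, -1.5, -1.5, -1, -0.5, 1.5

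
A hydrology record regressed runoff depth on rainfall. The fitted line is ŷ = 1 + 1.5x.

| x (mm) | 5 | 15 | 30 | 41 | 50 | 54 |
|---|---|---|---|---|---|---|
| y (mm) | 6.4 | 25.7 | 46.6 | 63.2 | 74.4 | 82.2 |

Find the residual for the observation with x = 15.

e = 2.2

ŷ = 1 + 1.5·15 = 23.5
e = 25.7 − 23.5 = 2.2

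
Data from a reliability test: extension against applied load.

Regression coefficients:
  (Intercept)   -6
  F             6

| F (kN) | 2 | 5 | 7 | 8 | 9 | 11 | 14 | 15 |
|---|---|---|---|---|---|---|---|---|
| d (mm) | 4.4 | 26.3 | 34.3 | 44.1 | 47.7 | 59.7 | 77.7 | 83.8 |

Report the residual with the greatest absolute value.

F=2: ŷ = -6 + 6·2 = 6; e = 4.4 − 6 = -1.6
F=5: ŷ = -6 + 6·5 = 24; e = 26.3 − 24 = 2.3
F=7: ŷ = -6 + 6·7 = 36; e = 34.3 − 36 = -1.7
F=8: ŷ = -6 + 6·8 = 42; e = 44.1 − 42 = 2.1
F=9: ŷ = -6 + 6·9 = 48; e = 47.7 − 48 = -0.3
F=11: ŷ = -6 + 6·11 = 60; e = 59.7 − 60 = -0.3
F=14: ŷ = -6 + 6·14 = 78; e = 77.7 − 78 = -0.3
F=15: ŷ = -6 + 6·15 = 84; e = 83.8 − 84 = -0.2
Largest |e| is 2.3 at F = 5, residual 2.3.

e = 2.3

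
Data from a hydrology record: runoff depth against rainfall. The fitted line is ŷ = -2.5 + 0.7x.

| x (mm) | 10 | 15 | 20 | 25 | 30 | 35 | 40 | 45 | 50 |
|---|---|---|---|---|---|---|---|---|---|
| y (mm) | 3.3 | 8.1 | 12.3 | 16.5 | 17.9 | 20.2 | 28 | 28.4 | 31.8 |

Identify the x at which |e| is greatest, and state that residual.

x = 40, e = 2.5

x=10: ŷ = -2.5 + 0.7·10 = 4.5; e = 3.3 − 4.5 = -1.2
x=15: ŷ = -2.5 + 0.7·15 = 8; e = 8.1 − 8 = 0.1
x=20: ŷ = -2.5 + 0.7·20 = 11.5; e = 12.3 − 11.5 = 0.8
x=25: ŷ = -2.5 + 0.7·25 = 15; e = 16.5 − 15 = 1.5
x=30: ŷ = -2.5 + 0.7·30 = 18.5; e = 17.9 − 18.5 = -0.6
x=35: ŷ = -2.5 + 0.7·35 = 22; e = 20.2 − 22 = -1.8
x=40: ŷ = -2.5 + 0.7·40 = 25.5; e = 28 − 25.5 = 2.5
x=45: ŷ = -2.5 + 0.7·45 = 29; e = 28.4 − 29 = -0.6
x=50: ŷ = -2.5 + 0.7·50 = 32.5; e = 31.8 − 32.5 = -0.7
Largest |e| is 2.5 at x = 40, residual 2.5.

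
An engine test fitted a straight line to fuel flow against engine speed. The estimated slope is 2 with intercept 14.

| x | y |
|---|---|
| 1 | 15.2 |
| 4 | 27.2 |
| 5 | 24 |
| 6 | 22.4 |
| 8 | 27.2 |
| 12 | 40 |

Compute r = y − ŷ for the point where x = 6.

ŷ = 14 + 2·6 = 26
r = 22.4 − 26 = -3.6

r = -3.6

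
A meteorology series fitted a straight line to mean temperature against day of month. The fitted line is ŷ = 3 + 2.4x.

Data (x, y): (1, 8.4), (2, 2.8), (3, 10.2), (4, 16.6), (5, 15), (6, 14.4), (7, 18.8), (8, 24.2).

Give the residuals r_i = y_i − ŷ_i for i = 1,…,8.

3, -5, 0, 4, 0, -3, -1, 2

x=1: ŷ = 3 + 2.4·1 = 5.4; r = 8.4 − 5.4 = 3
x=2: ŷ = 3 + 2.4·2 = 7.8; r = 2.8 − 7.8 = -5
x=3: ŷ = 3 + 2.4·3 = 10.2; r = 10.2 − 10.2 = 0
x=4: ŷ = 3 + 2.4·4 = 12.6; r = 16.6 − 12.6 = 4
x=5: ŷ = 3 + 2.4·5 = 15; r = 15 − 15 = 0
x=6: ŷ = 3 + 2.4·6 = 17.4; r = 14.4 − 17.4 = -3
x=7: ŷ = 3 + 2.4·7 = 19.8; r = 18.8 − 19.8 = -1
x=8: ŷ = 3 + 2.4·8 = 22.2; r = 24.2 − 22.2 = 2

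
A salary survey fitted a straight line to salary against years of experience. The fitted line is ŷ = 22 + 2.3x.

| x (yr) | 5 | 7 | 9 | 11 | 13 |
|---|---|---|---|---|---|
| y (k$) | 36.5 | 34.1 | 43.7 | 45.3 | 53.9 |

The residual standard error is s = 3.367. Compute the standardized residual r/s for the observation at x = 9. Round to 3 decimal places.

ŷ = 22 + 2.3·9 = 42.7
r = 43.7 − 42.7 = 1
r/s = 1 / 3.367 = 0.297

0.297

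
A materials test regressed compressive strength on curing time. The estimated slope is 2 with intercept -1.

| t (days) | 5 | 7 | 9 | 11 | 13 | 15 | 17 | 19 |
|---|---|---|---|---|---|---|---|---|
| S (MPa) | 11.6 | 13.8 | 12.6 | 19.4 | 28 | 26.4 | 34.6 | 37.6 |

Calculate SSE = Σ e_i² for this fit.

t=5: Ŝ = -1 + 2·5 = 9; e = 11.6 − 9 = 2.6
t=7: Ŝ = -1 + 2·7 = 13; e = 13.8 − 13 = 0.8
t=9: Ŝ = -1 + 2·9 = 17; e = 12.6 − 17 = -4.4
t=11: Ŝ = -1 + 2·11 = 21; e = 19.4 − 21 = -1.6
t=13: Ŝ = -1 + 2·13 = 25; e = 28 − 25 = 3
t=15: Ŝ = -1 + 2·15 = 29; e = 26.4 − 29 = -2.6
t=17: Ŝ = -1 + 2·17 = 33; e = 34.6 − 33 = 1.6
t=19: Ŝ = -1 + 2·19 = 37; e = 37.6 − 37 = 0.6
SSE = 6.76 + 0.64 + 19.36 + 2.56 + 9 + 6.76 + 2.56 + 0.36 = 48

SSE = 48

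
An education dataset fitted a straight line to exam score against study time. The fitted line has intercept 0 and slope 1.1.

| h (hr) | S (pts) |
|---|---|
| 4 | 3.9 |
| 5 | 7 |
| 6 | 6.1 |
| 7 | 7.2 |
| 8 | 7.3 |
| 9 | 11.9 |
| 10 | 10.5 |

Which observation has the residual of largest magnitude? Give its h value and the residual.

h=4: Ŝ = 1.1·4 = 4.4; r = 3.9 − 4.4 = -0.5
h=5: Ŝ = 1.1·5 = 5.5; r = 7 − 5.5 = 1.5
h=6: Ŝ = 1.1·6 = 6.6; r = 6.1 − 6.6 = -0.5
h=7: Ŝ = 1.1·7 = 7.7; r = 7.2 − 7.7 = -0.5
h=8: Ŝ = 1.1·8 = 8.8; r = 7.3 − 8.8 = -1.5
h=9: Ŝ = 1.1·9 = 9.9; r = 11.9 − 9.9 = 2
h=10: Ŝ = 1.1·10 = 11; r = 10.5 − 11 = -0.5
Largest |r| is 2 at h = 9, residual 2.

h = 9, r = 2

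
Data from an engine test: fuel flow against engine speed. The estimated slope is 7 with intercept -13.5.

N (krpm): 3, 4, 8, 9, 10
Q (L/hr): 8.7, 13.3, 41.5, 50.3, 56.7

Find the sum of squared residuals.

N=3: Q̂ = -13.5 + 7·3 = 7.5; e = 8.7 − 7.5 = 1.2
N=4: Q̂ = -13.5 + 7·4 = 14.5; e = 13.3 − 14.5 = -1.2
N=8: Q̂ = -13.5 + 7·8 = 42.5; e = 41.5 − 42.5 = -1
N=9: Q̂ = -13.5 + 7·9 = 49.5; e = 50.3 − 49.5 = 0.8
N=10: Q̂ = -13.5 + 7·10 = 56.5; e = 56.7 − 56.5 = 0.2
SSE = 1.44 + 1.44 + 1 + 0.64 + 0.04 = 4.56

SSE = 4.56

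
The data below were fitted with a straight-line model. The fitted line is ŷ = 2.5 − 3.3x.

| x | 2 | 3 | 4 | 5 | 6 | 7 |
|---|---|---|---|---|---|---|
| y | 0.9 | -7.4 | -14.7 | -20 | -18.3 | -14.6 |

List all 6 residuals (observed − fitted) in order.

5, 0, -4, -6, -1, 6

x=2: ŷ = 2.5 − 3.3·2 = -4.1; e = 0.9 − (-4.1) = 5
x=3: ŷ = 2.5 − 3.3·3 = -7.4; e = -7.4 − (-7.4) = 0
x=4: ŷ = 2.5 − 3.3·4 = -10.7; e = -14.7 − (-10.7) = -4
x=5: ŷ = 2.5 − 3.3·5 = -14; e = -20 − (-14) = -6
x=6: ŷ = 2.5 − 3.3·6 = -17.3; e = -18.3 − (-17.3) = -1
x=7: ŷ = 2.5 − 3.3·7 = -20.6; e = -14.6 − (-20.6) = 6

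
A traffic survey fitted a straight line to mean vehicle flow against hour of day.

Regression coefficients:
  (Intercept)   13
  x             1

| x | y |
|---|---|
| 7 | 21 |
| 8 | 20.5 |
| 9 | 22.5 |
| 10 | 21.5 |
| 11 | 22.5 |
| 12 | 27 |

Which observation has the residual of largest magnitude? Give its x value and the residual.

x = 12, e = 2

x=7: ŷ = 13 + 7 = 20; e = 21 − 20 = 1
x=8: ŷ = 13 + 8 = 21; e = 20.5 − 21 = -0.5
x=9: ŷ = 13 + 9 = 22; e = 22.5 − 22 = 0.5
x=10: ŷ = 13 + 10 = 23; e = 21.5 − 23 = -1.5
x=11: ŷ = 13 + 11 = 24; e = 22.5 − 24 = -1.5
x=12: ŷ = 13 + 12 = 25; e = 27 − 25 = 2
Largest |e| is 2 at x = 12, residual 2.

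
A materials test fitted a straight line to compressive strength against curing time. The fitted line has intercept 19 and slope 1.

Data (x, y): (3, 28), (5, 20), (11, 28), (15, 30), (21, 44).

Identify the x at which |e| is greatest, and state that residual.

x=3: ŷ = 19 + 3 = 22; e = 28 − 22 = 6
x=5: ŷ = 19 + 5 = 24; e = 20 − 24 = -4
x=11: ŷ = 19 + 11 = 30; e = 28 − 30 = -2
x=15: ŷ = 19 + 15 = 34; e = 30 − 34 = -4
x=21: ŷ = 19 + 21 = 40; e = 44 − 40 = 4
Largest |e| is 6 at x = 3, residual 6.

x = 3, e = 6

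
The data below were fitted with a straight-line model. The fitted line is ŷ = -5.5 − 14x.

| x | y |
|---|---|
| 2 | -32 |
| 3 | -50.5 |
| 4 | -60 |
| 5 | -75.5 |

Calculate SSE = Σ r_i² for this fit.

x=2: ŷ = -5.5 − 14·2 = -33.5; r = -32 − (-33.5) = 1.5
x=3: ŷ = -5.5 − 14·3 = -47.5; r = -50.5 − (-47.5) = -3
x=4: ŷ = -5.5 − 14·4 = -61.5; r = -60 − (-61.5) = 1.5
x=5: ŷ = -5.5 − 14·5 = -75.5; r = -75.5 − (-75.5) = 0
SSE = 2.25 + 9 + 2.25 + 0 = 13.5

SSE = 13.5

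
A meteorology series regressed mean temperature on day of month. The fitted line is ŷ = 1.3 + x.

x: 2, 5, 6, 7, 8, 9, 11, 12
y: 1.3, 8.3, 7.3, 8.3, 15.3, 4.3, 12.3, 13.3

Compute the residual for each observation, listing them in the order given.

x=2: ŷ = 1.3 + 2 = 3.3; r = 1.3 − 3.3 = -2
x=5: ŷ = 1.3 + 5 = 6.3; r = 8.3 − 6.3 = 2
x=6: ŷ = 1.3 + 6 = 7.3; r = 7.3 − 7.3 = 0
x=7: ŷ = 1.3 + 7 = 8.3; r = 8.3 − 8.3 = 0
x=8: ŷ = 1.3 + 8 = 9.3; r = 15.3 − 9.3 = 6
x=9: ŷ = 1.3 + 9 = 10.3; r = 4.3 − 10.3 = -6
x=11: ŷ = 1.3 + 11 = 12.3; r = 12.3 − 12.3 = 0
x=12: ŷ = 1.3 + 12 = 13.3; r = 13.3 − 13.3 = 0

-2, 2, 0, 0, 6, -6, 0, 0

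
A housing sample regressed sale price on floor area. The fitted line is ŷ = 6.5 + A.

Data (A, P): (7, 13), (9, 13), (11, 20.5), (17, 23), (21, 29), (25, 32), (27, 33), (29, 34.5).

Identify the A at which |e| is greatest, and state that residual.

A=7: ŷ = 6.5 + 7 = 13.5; e = 13 − 13.5 = -0.5
A=9: ŷ = 6.5 + 9 = 15.5; e = 13 − 15.5 = -2.5
A=11: ŷ = 6.5 + 11 = 17.5; e = 20.5 − 17.5 = 3
A=17: ŷ = 6.5 + 17 = 23.5; e = 23 − 23.5 = -0.5
A=21: ŷ = 6.5 + 21 = 27.5; e = 29 − 27.5 = 1.5
A=25: ŷ = 6.5 + 25 = 31.5; e = 32 − 31.5 = 0.5
A=27: ŷ = 6.5 + 27 = 33.5; e = 33 − 33.5 = -0.5
A=29: ŷ = 6.5 + 29 = 35.5; e = 34.5 − 35.5 = -1
Largest |e| is 3 at A = 11, residual 3.

A = 11, e = 3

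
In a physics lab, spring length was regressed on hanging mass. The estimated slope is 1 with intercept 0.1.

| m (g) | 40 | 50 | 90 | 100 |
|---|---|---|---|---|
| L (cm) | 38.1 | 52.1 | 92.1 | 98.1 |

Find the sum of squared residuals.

SSE = 16

m=40: ŷ = 0.1 + 40 = 40.1; r = 38.1 − 40.1 = -2
m=50: ŷ = 0.1 + 50 = 50.1; r = 52.1 − 50.1 = 2
m=90: ŷ = 0.1 + 90 = 90.1; r = 92.1 − 90.1 = 2
m=100: ŷ = 0.1 + 100 = 100.1; r = 98.1 − 100.1 = -2
SSE = 4 + 4 + 4 + 4 = 16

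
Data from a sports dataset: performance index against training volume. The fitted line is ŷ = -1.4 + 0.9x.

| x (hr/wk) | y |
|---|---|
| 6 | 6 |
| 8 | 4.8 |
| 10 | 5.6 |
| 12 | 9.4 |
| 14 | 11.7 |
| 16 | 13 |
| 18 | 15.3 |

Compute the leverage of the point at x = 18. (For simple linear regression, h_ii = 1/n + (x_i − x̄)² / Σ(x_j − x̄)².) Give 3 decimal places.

x̄ = (6 + 8 + 10 + 12 + 14 + 16 + 18)/7 = 12
Σ(x − x̄)² = 36 + 16 + 4 + 0 + 4 + 16 + 36 = 112
h = 1/7 + (6)²/112 = 0.142857 + 0.321429 = 0.464

h = 0.464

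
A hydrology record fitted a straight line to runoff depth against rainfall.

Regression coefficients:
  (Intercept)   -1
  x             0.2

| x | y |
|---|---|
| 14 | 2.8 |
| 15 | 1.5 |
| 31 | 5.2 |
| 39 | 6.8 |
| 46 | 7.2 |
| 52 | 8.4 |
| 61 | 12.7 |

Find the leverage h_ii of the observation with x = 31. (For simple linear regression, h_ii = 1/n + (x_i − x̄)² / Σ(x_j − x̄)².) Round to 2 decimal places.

h = 0.16

x̄ = (14 + 15 + 31 + 39 + 46 + 52 + 61)/7 = 36.8571
Σ(x − x̄)² = 522.449 + 477.735 + 34.3061 + 4.59184 + 83.5918 + 229.306 + 582.878 = 1934.86
h = 1/7 + (-5.85714)²/1934.86 = 0.142857 + 0.0177306 = 0.16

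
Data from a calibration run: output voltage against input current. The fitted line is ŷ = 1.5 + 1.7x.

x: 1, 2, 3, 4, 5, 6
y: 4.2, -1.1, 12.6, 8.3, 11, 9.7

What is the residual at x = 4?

e = 0

ŷ = 1.5 + 1.7·4 = 8.3
e = 8.3 − 8.3 = 0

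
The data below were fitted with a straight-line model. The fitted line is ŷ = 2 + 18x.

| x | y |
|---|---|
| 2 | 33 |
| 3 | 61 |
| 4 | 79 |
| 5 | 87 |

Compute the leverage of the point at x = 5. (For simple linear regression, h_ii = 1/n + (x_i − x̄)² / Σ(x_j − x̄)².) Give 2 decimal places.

h = 0.70

x̄ = (2 + 3 + 4 + 5)/4 = 3.5
Σ(x − x̄)² = 2.25 + 0.25 + 0.25 + 2.25 = 5
h = 1/4 + (1.5)²/5 = 0.25 + 0.45 = 0.70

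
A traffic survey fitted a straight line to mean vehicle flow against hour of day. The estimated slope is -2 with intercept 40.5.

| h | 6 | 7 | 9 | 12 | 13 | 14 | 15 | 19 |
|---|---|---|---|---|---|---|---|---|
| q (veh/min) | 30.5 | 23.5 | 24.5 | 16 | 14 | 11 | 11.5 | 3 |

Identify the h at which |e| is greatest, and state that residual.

h=6: q̂ = 40.5 − 2·6 = 28.5; e = 30.5 − 28.5 = 2
h=7: q̂ = 40.5 − 2·7 = 26.5; e = 23.5 − 26.5 = -3
h=9: q̂ = 40.5 − 2·9 = 22.5; e = 24.5 − 22.5 = 2
h=12: q̂ = 40.5 − 2·12 = 16.5; e = 16 − 16.5 = -0.5
h=13: q̂ = 40.5 − 2·13 = 14.5; e = 14 − 14.5 = -0.5
h=14: q̂ = 40.5 − 2·14 = 12.5; e = 11 − 12.5 = -1.5
h=15: q̂ = 40.5 − 2·15 = 10.5; e = 11.5 − 10.5 = 1
h=19: q̂ = 40.5 − 2·19 = 2.5; e = 3 − 2.5 = 0.5
Largest |e| is 3 at h = 7, residual -3.

h = 7, e = -3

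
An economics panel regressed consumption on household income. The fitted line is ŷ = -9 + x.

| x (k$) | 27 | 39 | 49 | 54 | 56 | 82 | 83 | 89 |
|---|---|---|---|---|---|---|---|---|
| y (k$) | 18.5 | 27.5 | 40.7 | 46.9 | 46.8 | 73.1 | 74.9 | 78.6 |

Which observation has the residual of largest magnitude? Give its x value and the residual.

x = 39, r = -2.5

x=27: ŷ = -9 + 27 = 18; r = 18.5 − 18 = 0.5
x=39: ŷ = -9 + 39 = 30; r = 27.5 − 30 = -2.5
x=49: ŷ = -9 + 49 = 40; r = 40.7 − 40 = 0.7
x=54: ŷ = -9 + 54 = 45; r = 46.9 − 45 = 1.9
x=56: ŷ = -9 + 56 = 47; r = 46.8 − 47 = -0.2
x=82: ŷ = -9 + 82 = 73; r = 73.1 − 73 = 0.1
x=83: ŷ = -9 + 83 = 74; r = 74.9 − 74 = 0.9
x=89: ŷ = -9 + 89 = 80; r = 78.6 − 80 = -1.4
Largest |r| is 2.5 at x = 39, residual -2.5.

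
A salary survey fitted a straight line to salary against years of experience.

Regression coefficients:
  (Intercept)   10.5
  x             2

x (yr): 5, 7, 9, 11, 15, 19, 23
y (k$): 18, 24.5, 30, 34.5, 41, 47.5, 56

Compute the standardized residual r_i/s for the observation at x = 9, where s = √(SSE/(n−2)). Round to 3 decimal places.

0.896

x=5: ŷ = 10.5 + 2·5 = 20.5; r = 18 − 20.5 = -2.5
x=7: ŷ = 10.5 + 2·7 = 24.5; r = 24.5 − 24.5 = 0
x=9: ŷ = 10.5 + 2·9 = 28.5; r = 30 − 28.5 = 1.5
x=11: ŷ = 10.5 + 2·11 = 32.5; r = 34.5 − 32.5 = 2
x=15: ŷ = 10.5 + 2·15 = 40.5; r = 41 − 40.5 = 0.5
x=19: ŷ = 10.5 + 2·19 = 48.5; r = 47.5 − 48.5 = -1
x=23: ŷ = 10.5 + 2·23 = 56.5; r = 56 − 56.5 = -0.5
SSE = 6.25 + 0 + 2.25 + 4 + 0.25 + 1 + 0.25 = 14
s = √(14/5) = 1.67332
r/s = 1.5 / 1.67332 = 0.896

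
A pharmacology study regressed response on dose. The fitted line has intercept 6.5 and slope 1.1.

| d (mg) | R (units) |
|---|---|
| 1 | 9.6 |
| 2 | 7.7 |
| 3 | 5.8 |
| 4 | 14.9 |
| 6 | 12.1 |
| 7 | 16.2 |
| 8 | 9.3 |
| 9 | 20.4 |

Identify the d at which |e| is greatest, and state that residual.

d=1: R̂ = 6.5 + 1.1·1 = 7.6; e = 9.6 − 7.6 = 2
d=2: R̂ = 6.5 + 1.1·2 = 8.7; e = 7.7 − 8.7 = -1
d=3: R̂ = 6.5 + 1.1·3 = 9.8; e = 5.8 − 9.8 = -4
d=4: R̂ = 6.5 + 1.1·4 = 10.9; e = 14.9 − 10.9 = 4
d=6: R̂ = 6.5 + 1.1·6 = 13.1; e = 12.1 − 13.1 = -1
d=7: R̂ = 6.5 + 1.1·7 = 14.2; e = 16.2 − 14.2 = 2
d=8: R̂ = 6.5 + 1.1·8 = 15.3; e = 9.3 − 15.3 = -6
d=9: R̂ = 6.5 + 1.1·9 = 16.4; e = 20.4 − 16.4 = 4
Largest |e| is 6 at d = 8, residual -6.

d = 8, e = -6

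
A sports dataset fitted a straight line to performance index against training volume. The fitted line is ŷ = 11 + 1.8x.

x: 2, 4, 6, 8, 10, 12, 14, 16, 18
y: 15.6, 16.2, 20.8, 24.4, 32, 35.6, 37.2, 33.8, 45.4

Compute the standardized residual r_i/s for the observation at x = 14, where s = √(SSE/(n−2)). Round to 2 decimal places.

x=2: ŷ = 11 + 1.8·2 = 14.6; r = 15.6 − 14.6 = 1
x=4: ŷ = 11 + 1.8·4 = 18.2; r = 16.2 − 18.2 = -2
x=6: ŷ = 11 + 1.8·6 = 21.8; r = 20.8 − 21.8 = -1
x=8: ŷ = 11 + 1.8·8 = 25.4; r = 24.4 − 25.4 = -1
x=10: ŷ = 11 + 1.8·10 = 29; r = 32 − 29 = 3
x=12: ŷ = 11 + 1.8·12 = 32.6; r = 35.6 − 32.6 = 3
x=14: ŷ = 11 + 1.8·14 = 36.2; r = 37.2 − 36.2 = 1
x=16: ŷ = 11 + 1.8·16 = 39.8; r = 33.8 − 39.8 = -6
x=18: ŷ = 11 + 1.8·18 = 43.4; r = 45.4 − 43.4 = 2
SSE = 1 + 4 + 1 + 1 + 9 + 9 + 1 + 36 + 4 = 66
s = √(66/7) = 3.0706
r/s = 1 / 3.0706 = 0.33

0.33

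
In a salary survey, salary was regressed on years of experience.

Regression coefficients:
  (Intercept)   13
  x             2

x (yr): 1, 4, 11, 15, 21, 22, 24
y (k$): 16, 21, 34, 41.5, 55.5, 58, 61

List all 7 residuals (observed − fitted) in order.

x=1: ŷ = 13 + 2·1 = 15; e = 16 − 15 = 1
x=4: ŷ = 13 + 2·4 = 21; e = 21 − 21 = 0
x=11: ŷ = 13 + 2·11 = 35; e = 34 − 35 = -1
x=15: ŷ = 13 + 2·15 = 43; e = 41.5 − 43 = -1.5
x=21: ŷ = 13 + 2·21 = 55; e = 55.5 − 55 = 0.5
x=22: ŷ = 13 + 2·22 = 57; e = 58 − 57 = 1
x=24: ŷ = 13 + 2·24 = 61; e = 61 − 61 = 0

1, 0, -1, -1.5, 0.5, 1, 0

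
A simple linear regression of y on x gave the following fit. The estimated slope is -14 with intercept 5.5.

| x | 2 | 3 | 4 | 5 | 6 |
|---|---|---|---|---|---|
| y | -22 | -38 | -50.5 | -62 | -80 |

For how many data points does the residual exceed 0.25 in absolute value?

x=2: ŷ = 5.5 − 14·2 = -22.5; r = -22 − (-22.5) = 0.5
x=3: ŷ = 5.5 − 14·3 = -36.5; r = -38 − (-36.5) = -1.5
x=4: ŷ = 5.5 − 14·4 = -50.5; r = -50.5 − (-50.5) = 0
x=5: ŷ = 5.5 − 14·5 = -64.5; r = -62 − (-64.5) = 2.5
x=6: ŷ = 5.5 − 14·6 = -78.5; r = -80 − (-78.5) = -1.5
|r| > 0.25: x=2 (|r|=0.5), x=3 (|r|=1.5), x=5 (|r|=2.5), x=6 (|r|=1.5) → 4

4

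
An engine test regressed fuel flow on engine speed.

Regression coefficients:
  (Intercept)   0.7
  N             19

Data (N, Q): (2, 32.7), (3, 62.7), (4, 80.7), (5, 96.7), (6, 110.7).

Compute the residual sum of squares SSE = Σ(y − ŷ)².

N=2: ŷ = 0.7 + 19·2 = 38.7; r = 32.7 − 38.7 = -6
N=3: ŷ = 0.7 + 19·3 = 57.7; r = 62.7 − 57.7 = 5
N=4: ŷ = 0.7 + 19·4 = 76.7; r = 80.7 − 76.7 = 4
N=5: ŷ = 0.7 + 19·5 = 95.7; r = 96.7 − 95.7 = 1
N=6: ŷ = 0.7 + 19·6 = 114.7; r = 110.7 − 114.7 = -4
SSE = 36 + 25 + 16 + 1 + 16 = 94

SSE = 94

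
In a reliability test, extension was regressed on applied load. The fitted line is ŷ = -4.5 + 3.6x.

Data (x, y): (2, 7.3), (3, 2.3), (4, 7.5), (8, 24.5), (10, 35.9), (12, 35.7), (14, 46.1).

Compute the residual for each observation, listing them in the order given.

4.6, -4, -2.4, 0.2, 4.4, -3, 0.2

x=2: ŷ = -4.5 + 3.6·2 = 2.7; r = 7.3 − 2.7 = 4.6
x=3: ŷ = -4.5 + 3.6·3 = 6.3; r = 2.3 − 6.3 = -4
x=4: ŷ = -4.5 + 3.6·4 = 9.9; r = 7.5 − 9.9 = -2.4
x=8: ŷ = -4.5 + 3.6·8 = 24.3; r = 24.5 − 24.3 = 0.2
x=10: ŷ = -4.5 + 3.6·10 = 31.5; r = 35.9 − 31.5 = 4.4
x=12: ŷ = -4.5 + 3.6·12 = 38.7; r = 35.7 − 38.7 = -3
x=14: ŷ = -4.5 + 3.6·14 = 45.9; r = 46.1 − 45.9 = 0.2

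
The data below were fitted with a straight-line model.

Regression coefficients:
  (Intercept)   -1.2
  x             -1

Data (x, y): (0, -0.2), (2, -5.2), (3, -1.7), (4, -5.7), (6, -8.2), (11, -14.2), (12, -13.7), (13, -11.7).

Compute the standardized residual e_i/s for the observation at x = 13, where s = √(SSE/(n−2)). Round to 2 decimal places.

x=0: ŷ = -1.2 − 0 = -1.2; e = -0.2 − (-1.2) = 1
x=2: ŷ = -1.2 − 2 = -3.2; e = -5.2 − (-3.2) = -2
x=3: ŷ = -1.2 − 3 = -4.2; e = -1.7 − (-4.2) = 2.5
x=4: ŷ = -1.2 − 4 = -5.2; e = -5.7 − (-5.2) = -0.5
x=6: ŷ = -1.2 − 6 = -7.2; e = -8.2 − (-7.2) = -1
x=11: ŷ = -1.2 − 11 = -12.2; e = -14.2 − (-12.2) = -2
x=12: ŷ = -1.2 − 12 = -13.2; e = -13.7 − (-13.2) = -0.5
x=13: ŷ = -1.2 − 13 = -14.2; e = -11.7 − (-14.2) = 2.5
SSE = 1 + 4 + 6.25 + 0.25 + 1 + 4 + 0.25 + 6.25 = 23
s = √(23/6) = 1.95789
e/s = 2.5 / 1.95789 = 1.28

1.28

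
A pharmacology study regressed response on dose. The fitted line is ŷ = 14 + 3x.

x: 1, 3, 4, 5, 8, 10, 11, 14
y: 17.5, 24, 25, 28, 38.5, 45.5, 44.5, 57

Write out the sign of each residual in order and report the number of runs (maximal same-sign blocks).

5 runs

x=1: ŷ = 14 + 3·1 = 17; r = 17.5 − 17 = 0.5
x=3: ŷ = 14 + 3·3 = 23; r = 24 − 23 = 1
x=4: ŷ = 14 + 3·4 = 26; r = 25 − 26 = -1
x=5: ŷ = 14 + 3·5 = 29; r = 28 − 29 = -1
x=8: ŷ = 14 + 3·8 = 38; r = 38.5 − 38 = 0.5
x=10: ŷ = 14 + 3·10 = 44; r = 45.5 − 44 = 1.5
x=11: ŷ = 14 + 3·11 = 47; r = 44.5 − 47 = -2.5
x=14: ŷ = 14 + 3·14 = 56; r = 57 − 56 = 1
Signs: + + − − + + − +
Runs: +×2, −×2, +×2, −×1, +×1 → 5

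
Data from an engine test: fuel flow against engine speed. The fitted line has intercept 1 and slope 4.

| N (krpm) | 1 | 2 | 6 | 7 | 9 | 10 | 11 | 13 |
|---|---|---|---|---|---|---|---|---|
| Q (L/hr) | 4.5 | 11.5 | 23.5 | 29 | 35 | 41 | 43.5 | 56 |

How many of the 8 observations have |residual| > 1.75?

3

N=1: ŷ = 1 + 4·1 = 5; r = 4.5 − 5 = -0.5
N=2: ŷ = 1 + 4·2 = 9; r = 11.5 − 9 = 2.5
N=6: ŷ = 1 + 4·6 = 25; r = 23.5 − 25 = -1.5
N=7: ŷ = 1 + 4·7 = 29; r = 29 − 29 = 0
N=9: ŷ = 1 + 4·9 = 37; r = 35 − 37 = -2
N=10: ŷ = 1 + 4·10 = 41; r = 41 − 41 = 0
N=11: ŷ = 1 + 4·11 = 45; r = 43.5 − 45 = -1.5
N=13: ŷ = 1 + 4·13 = 53; r = 56 − 53 = 3
|r| > 1.75: N=2 (|r|=2.5), N=9 (|r|=2), N=13 (|r|=3) → 3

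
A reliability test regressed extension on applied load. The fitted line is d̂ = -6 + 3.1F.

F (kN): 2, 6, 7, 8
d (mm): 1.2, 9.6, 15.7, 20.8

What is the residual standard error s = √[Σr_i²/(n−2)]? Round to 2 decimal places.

s = 2.65

F=2: d̂ = -6 + 3.1·2 = 0.2; r = 1.2 − 0.2 = 1
F=6: d̂ = -6 + 3.1·6 = 12.6; r = 9.6 − 12.6 = -3
F=7: d̂ = -6 + 3.1·7 = 15.7; r = 15.7 − 15.7 = 0
F=8: d̂ = -6 + 3.1·8 = 18.8; r = 20.8 − 18.8 = 2
SSE = 1 + 9 + 0 + 4 = 14
s = √(14/2) = √7 ≈ 2.65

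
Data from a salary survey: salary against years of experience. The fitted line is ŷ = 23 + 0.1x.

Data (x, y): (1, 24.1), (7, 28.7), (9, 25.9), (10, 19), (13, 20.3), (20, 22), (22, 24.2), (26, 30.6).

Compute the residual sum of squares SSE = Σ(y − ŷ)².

SSE = 106

x=1: ŷ = 23 + 0.1·1 = 23.1; r = 24.1 − 23.1 = 1
x=7: ŷ = 23 + 0.1·7 = 23.7; r = 28.7 − 23.7 = 5
x=9: ŷ = 23 + 0.1·9 = 23.9; r = 25.9 − 23.9 = 2
x=10: ŷ = 23 + 0.1·10 = 24; r = 19 − 24 = -5
x=13: ŷ = 23 + 0.1·13 = 24.3; r = 20.3 − 24.3 = -4
x=20: ŷ = 23 + 0.1·20 = 25; r = 22 − 25 = -3
x=22: ŷ = 23 + 0.1·22 = 25.2; r = 24.2 − 25.2 = -1
x=26: ŷ = 23 + 0.1·26 = 25.6; r = 30.6 − 25.6 = 5
SSE = 1 + 25 + 4 + 25 + 16 + 9 + 1 + 25 = 106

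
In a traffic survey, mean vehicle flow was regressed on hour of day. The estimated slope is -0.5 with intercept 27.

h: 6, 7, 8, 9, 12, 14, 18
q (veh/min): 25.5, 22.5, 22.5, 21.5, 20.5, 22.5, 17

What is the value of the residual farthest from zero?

h=6: ŷ = 27 − 0.5·6 = 24; r = 25.5 − 24 = 1.5
h=7: ŷ = 27 − 0.5·7 = 23.5; r = 22.5 − 23.5 = -1
h=8: ŷ = 27 − 0.5·8 = 23; r = 22.5 − 23 = -0.5
h=9: ŷ = 27 − 0.5·9 = 22.5; r = 21.5 − 22.5 = -1
h=12: ŷ = 27 − 0.5·12 = 21; r = 20.5 − 21 = -0.5
h=14: ŷ = 27 − 0.5·14 = 20; r = 22.5 − 20 = 2.5
h=18: ŷ = 27 − 0.5·18 = 18; r = 17 − 18 = -1
Largest |r| is 2.5 at h = 14, residual 2.5.

r = 2.5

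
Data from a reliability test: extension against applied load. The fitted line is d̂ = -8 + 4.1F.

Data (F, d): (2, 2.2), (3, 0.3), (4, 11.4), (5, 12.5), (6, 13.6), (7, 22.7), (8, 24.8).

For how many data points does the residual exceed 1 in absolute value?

F=2: d̂ = -8 + 4.1·2 = 0.2; r = 2.2 − 0.2 = 2
F=3: d̂ = -8 + 4.1·3 = 4.3; r = 0.3 − 4.3 = -4
F=4: d̂ = -8 + 4.1·4 = 8.4; r = 11.4 − 8.4 = 3
F=5: d̂ = -8 + 4.1·5 = 12.5; r = 12.5 − 12.5 = 0
F=6: d̂ = -8 + 4.1·6 = 16.6; r = 13.6 − 16.6 = -3
F=7: d̂ = -8 + 4.1·7 = 20.7; r = 22.7 − 20.7 = 2
F=8: d̂ = -8 + 4.1·8 = 24.8; r = 24.8 − 24.8 = 0
|r| > 1: F=2 (|r|=2), F=3 (|r|=4), F=4 (|r|=3), F=6 (|r|=3), F=7 (|r|=2) → 5

5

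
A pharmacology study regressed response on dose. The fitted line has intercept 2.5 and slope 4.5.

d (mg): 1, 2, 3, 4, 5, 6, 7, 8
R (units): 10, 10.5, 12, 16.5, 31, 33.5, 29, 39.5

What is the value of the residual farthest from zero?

e = 6

d=1: R̂ = 2.5 + 4.5·1 = 7; e = 10 − 7 = 3
d=2: R̂ = 2.5 + 4.5·2 = 11.5; e = 10.5 − 11.5 = -1
d=3: R̂ = 2.5 + 4.5·3 = 16; e = 12 − 16 = -4
d=4: R̂ = 2.5 + 4.5·4 = 20.5; e = 16.5 − 20.5 = -4
d=5: R̂ = 2.5 + 4.5·5 = 25; e = 31 − 25 = 6
d=6: R̂ = 2.5 + 4.5·6 = 29.5; e = 33.5 − 29.5 = 4
d=7: R̂ = 2.5 + 4.5·7 = 34; e = 29 − 34 = -5
d=8: R̂ = 2.5 + 4.5·8 = 38.5; e = 39.5 − 38.5 = 1
Largest |e| is 6 at d = 5, residual 6.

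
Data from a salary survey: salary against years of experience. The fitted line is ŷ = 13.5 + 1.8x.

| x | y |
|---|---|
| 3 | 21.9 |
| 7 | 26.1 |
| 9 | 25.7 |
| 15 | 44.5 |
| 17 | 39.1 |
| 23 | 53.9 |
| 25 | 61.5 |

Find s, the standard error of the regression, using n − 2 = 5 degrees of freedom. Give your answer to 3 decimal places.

s = 3.899

x=3: ŷ = 13.5 + 1.8·3 = 18.9; e = 21.9 − 18.9 = 3
x=7: ŷ = 13.5 + 1.8·7 = 26.1; e = 26.1 − 26.1 = 0
x=9: ŷ = 13.5 + 1.8·9 = 29.7; e = 25.7 − 29.7 = -4
x=15: ŷ = 13.5 + 1.8·15 = 40.5; e = 44.5 − 40.5 = 4
x=17: ŷ = 13.5 + 1.8·17 = 44.1; e = 39.1 − 44.1 = -5
x=23: ŷ = 13.5 + 1.8·23 = 54.9; e = 53.9 − 54.9 = -1
x=25: ŷ = 13.5 + 1.8·25 = 58.5; e = 61.5 − 58.5 = 3
SSE = 9 + 0 + 16 + 16 + 25 + 1 + 9 = 76
s = √(76/5) = √15.2 ≈ 3.899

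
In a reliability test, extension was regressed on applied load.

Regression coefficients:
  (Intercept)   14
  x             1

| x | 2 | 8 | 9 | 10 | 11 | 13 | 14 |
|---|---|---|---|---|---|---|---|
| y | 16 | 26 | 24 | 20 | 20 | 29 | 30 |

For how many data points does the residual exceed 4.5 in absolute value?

1

x=2: ŷ = 14 + 2 = 16; r = 16 − 16 = 0
x=8: ŷ = 14 + 8 = 22; r = 26 − 22 = 4
x=9: ŷ = 14 + 9 = 23; r = 24 − 23 = 1
x=10: ŷ = 14 + 10 = 24; r = 20 − 24 = -4
x=11: ŷ = 14 + 11 = 25; r = 20 − 25 = -5
x=13: ŷ = 14 + 13 = 27; r = 29 − 27 = 2
x=14: ŷ = 14 + 14 = 28; r = 30 − 28 = 2
|r| > 4.5: x=11 (|r|=5) → 1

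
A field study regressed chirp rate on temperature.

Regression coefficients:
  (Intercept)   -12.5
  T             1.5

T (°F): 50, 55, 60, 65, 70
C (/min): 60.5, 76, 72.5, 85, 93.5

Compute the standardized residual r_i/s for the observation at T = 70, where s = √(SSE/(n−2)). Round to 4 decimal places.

0.2132

T=50: ŷ = -12.5 + 1.5·50 = 62.5; r = 60.5 − 62.5 = -2
T=55: ŷ = -12.5 + 1.5·55 = 70; r = 76 − 70 = 6
T=60: ŷ = -12.5 + 1.5·60 = 77.5; r = 72.5 − 77.5 = -5
T=65: ŷ = -12.5 + 1.5·65 = 85; r = 85 − 85 = 0
T=70: ŷ = -12.5 + 1.5·70 = 92.5; r = 93.5 − 92.5 = 1
SSE = 4 + 36 + 25 + 0 + 1 = 66
s = √(66/3) = 4.69042
r/s = 1 / 4.69042 = 0.2132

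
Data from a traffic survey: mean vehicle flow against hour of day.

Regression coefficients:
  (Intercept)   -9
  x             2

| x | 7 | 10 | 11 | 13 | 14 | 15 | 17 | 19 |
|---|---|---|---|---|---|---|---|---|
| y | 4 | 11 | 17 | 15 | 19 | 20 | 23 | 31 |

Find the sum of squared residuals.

SSE = 30

x=7: ŷ = -9 + 2·7 = 5; r = 4 − 5 = -1
x=10: ŷ = -9 + 2·10 = 11; r = 11 − 11 = 0
x=11: ŷ = -9 + 2·11 = 13; r = 17 − 13 = 4
x=13: ŷ = -9 + 2·13 = 17; r = 15 − 17 = -2
x=14: ŷ = -9 + 2·14 = 19; r = 19 − 19 = 0
x=15: ŷ = -9 + 2·15 = 21; r = 20 − 21 = -1
x=17: ŷ = -9 + 2·17 = 25; r = 23 − 25 = -2
x=19: ŷ = -9 + 2·19 = 29; r = 31 − 29 = 2
SSE = 1 + 0 + 16 + 4 + 0 + 1 + 4 + 4 = 30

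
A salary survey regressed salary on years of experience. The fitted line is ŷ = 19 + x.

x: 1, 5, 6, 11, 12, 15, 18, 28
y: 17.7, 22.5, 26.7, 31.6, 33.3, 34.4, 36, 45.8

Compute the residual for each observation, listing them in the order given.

-2.3, -1.5, 1.7, 1.6, 2.3, 0.4, -1, -1.2

x=1: ŷ = 19 + 1 = 20; r = 17.7 − 20 = -2.3
x=5: ŷ = 19 + 5 = 24; r = 22.5 − 24 = -1.5
x=6: ŷ = 19 + 6 = 25; r = 26.7 − 25 = 1.7
x=11: ŷ = 19 + 11 = 30; r = 31.6 − 30 = 1.6
x=12: ŷ = 19 + 12 = 31; r = 33.3 − 31 = 2.3
x=15: ŷ = 19 + 15 = 34; r = 34.4 − 34 = 0.4
x=18: ŷ = 19 + 18 = 37; r = 36 − 37 = -1
x=28: ŷ = 19 + 28 = 47; r = 45.8 − 47 = -1.2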